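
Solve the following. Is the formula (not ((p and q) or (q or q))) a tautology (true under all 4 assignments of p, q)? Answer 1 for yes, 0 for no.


Check all 4 assignments:
p=0, q=0: 1
p=0, q=1: 0
p=1, q=0: 1
p=1, q=1: 0
Satisfying count = 2/4.
Tautology iff count = 4: no.

0


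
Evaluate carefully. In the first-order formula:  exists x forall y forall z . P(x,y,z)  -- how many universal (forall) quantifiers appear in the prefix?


Quantifier prefix: exists x forall y forall z
Mark each quantifier type:
  E U U
Universal count = 2, Existential count = 1
Asked for universal (forall) quantifiers: 2

2


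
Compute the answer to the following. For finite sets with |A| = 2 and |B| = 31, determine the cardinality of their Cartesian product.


The Cartesian product A x B contains all ordered pairs (a, b).
|A x B| = |A| * |B| = 2 * 31 = 62

62


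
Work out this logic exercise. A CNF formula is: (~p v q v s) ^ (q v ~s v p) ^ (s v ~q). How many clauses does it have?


A CNF formula is a conjunction of clauses.
Clauses are separated by ^.
Counting the conjuncts: 3 clauses.

3


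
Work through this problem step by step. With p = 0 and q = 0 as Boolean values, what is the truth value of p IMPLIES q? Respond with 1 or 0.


p = 0, q = 0
Operation: p IMPLIES q
Evaluate: 0 IMPLIES 0 = 1

1


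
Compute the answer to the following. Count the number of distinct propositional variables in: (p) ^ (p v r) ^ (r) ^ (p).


Identify each variable that appears in the formula.
Variables found: p, r
Count = 2

2


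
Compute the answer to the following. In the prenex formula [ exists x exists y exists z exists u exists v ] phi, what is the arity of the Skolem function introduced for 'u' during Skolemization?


Quantifier prefix: exists x exists y exists z exists u exists v
'u' is existentially quantified at position 4.
No universal quantifiers precede it.
Skolem function arity = 0 (a Skolem constant)

0


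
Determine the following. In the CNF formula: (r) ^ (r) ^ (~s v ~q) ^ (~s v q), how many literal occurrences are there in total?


Counting literals in each clause:
Clause 1: 1 literal(s)
Clause 2: 1 literal(s)
Clause 3: 2 literal(s)
Clause 4: 2 literal(s)
Total = 6

6


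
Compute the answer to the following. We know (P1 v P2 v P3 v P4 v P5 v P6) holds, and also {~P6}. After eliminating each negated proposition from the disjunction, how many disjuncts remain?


Original disjuncts (6): P1, P2, P3, P4, P5, P6
Negated (eliminate): ~P6
Remaining disjuncts: P1, P2, P3, P4, P5
Count = 6 - 1 = 5

5


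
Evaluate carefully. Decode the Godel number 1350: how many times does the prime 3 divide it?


Factorize 1350 by dividing by 3 repeatedly.
Division steps: 3 divides 1350 exactly 3 time(s).
Exponent of 3 = 3

3


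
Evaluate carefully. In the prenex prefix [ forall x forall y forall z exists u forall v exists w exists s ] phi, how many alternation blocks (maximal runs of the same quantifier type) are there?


Quantifier-type sequence: A A A E A E E  (A=forall, E=exists)
Group into maximal same-type runs:
  Ax3 | Ex1 | Ax1 | Ex2
Number of blocks = 4

4


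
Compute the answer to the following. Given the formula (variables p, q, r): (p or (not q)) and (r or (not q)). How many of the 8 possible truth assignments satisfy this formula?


Evaluate all 8 assignments for p, q, r:
p=0, q=0, r=0: 1
p=0, q=0, r=1: 1
p=0, q=1, r=0: 0
p=0, q=1, r=1: 0
p=1, q=0, r=0: 1
p=1, q=0, r=1: 1
p=1, q=1, r=0: 0
p=1, q=1, r=1: 1
Satisfying count = 5

5


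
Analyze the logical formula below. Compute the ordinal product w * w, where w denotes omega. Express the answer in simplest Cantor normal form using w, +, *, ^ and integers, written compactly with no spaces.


Compute w * w.
Ordinal * is associative and left-distributive over +, but NOT commutative; for finite n>1, n*w = w but w*n stays w*n.
w * w = w^2 by definition.
Result = w^2

w^2


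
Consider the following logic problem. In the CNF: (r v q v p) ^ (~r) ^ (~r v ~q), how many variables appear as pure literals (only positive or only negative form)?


Check each variable for pure literal status:
p: pure positive
q: mixed (not pure)
r: mixed (not pure)
Pure literal count = 1

1


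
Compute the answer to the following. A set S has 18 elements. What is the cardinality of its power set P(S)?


The power set of a set with n elements has 2^n elements.
|P(S)| = 2^18 = 262144

262144


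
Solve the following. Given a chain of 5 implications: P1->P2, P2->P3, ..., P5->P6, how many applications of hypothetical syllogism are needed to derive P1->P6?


With 5 implications in a chain connecting 6 propositions:
P1->P2, P2->P3, ..., P5->P6
Steps needed = (number of implications) - 1 = 5 - 1 = 4

4


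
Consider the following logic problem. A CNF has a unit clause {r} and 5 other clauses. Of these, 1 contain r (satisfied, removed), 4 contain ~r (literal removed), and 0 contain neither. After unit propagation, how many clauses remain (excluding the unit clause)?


Satisfied (removed): 1
Shortened (remain): 4
Unchanged (remain): 0
Remaining = 4 + 0 = 4

4


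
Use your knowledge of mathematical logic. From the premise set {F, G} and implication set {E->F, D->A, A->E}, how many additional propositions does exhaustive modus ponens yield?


Initial facts: {F, G}
Apply modus ponens to closure:
  (no implication fires)
Final known: {F, G}
New propositions: {(none)}
Count = 0

0


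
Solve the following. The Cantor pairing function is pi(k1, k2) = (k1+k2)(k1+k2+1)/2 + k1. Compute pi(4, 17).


k1 + k2 = 21
(k1+k2)(k1+k2+1)/2 = 21 * 22 / 2 = 231
pi = 231 + 4 = 235

235


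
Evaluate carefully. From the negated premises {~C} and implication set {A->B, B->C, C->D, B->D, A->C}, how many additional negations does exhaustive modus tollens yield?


Initial negated facts: {~C}
Apply modus tollens to closure:
  ~C and B->C  =>  ~B
  ~C and A->C  =>  ~A
Final negated: {~A, ~B, ~C}
New negations: {~A, ~B}
Count = 2

2


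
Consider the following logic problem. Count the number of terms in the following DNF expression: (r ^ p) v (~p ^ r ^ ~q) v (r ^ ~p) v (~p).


A DNF formula is a disjunction of terms (conjunctions).
Terms are separated by v.
Counting the disjuncts: 4 terms.

4


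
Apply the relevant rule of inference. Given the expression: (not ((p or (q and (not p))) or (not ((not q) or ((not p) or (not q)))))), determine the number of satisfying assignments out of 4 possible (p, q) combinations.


Check all 4 assignments:
p=0, q=0: 1
p=0, q=1: 0
p=1, q=0: 0
p=1, q=1: 0
Count of True = 1

1


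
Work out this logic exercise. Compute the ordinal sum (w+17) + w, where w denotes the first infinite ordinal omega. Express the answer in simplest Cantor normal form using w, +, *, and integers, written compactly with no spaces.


Compute (w+17) + w.
Ordinal + is associative but NOT commutative; for finite n>0, n + w = w but w + n stays w+n.
(w+17) + w = w + (17+w) = w + w = w*2 (the finite tail 17 is absorbed by the right w).
Result = w*2

w*2


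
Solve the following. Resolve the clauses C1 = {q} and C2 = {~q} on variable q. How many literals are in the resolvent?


Remove q from C1 and ~q from C2.
C1 remainder: {}
C2 remainder: {}
Union (resolvent): {} (empty clause)
Resolvent has 0 literal(s).

0


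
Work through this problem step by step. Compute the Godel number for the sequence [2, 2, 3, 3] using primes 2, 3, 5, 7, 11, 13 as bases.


Encode each element as an exponent of the corresponding prime:
  2^2 = 4
  3^2 = 9
  5^3 = 125
  7^3 = 343
Product = 4 * 9 * 125 * 343 = 1543500

1543500


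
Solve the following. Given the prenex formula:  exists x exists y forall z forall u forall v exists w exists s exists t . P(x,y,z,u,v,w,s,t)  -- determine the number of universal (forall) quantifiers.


Quantifier prefix: exists x exists y forall z forall u forall v exists w exists s exists t
Mark each quantifier type:
  E E U U U E E E
Universal count = 3, Existential count = 5
Asked for universal (forall) quantifiers: 3

3


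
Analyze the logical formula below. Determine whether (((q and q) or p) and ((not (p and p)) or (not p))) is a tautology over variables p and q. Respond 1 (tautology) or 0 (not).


Check all 4 assignments:
p=0, q=0: 0
p=0, q=1: 1
p=1, q=0: 0
p=1, q=1: 0
Satisfying count = 1/4.
Tautology iff count = 4: no.

0


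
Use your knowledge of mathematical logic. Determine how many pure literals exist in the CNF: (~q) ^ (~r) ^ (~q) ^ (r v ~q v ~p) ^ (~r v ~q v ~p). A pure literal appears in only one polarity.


Check each variable for pure literal status:
p: pure negative
q: pure negative
r: mixed (not pure)
Pure literal count = 2

2


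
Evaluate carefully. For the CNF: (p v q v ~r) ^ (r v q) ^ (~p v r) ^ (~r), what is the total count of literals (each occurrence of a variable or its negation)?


Counting literals in each clause:
Clause 1: 3 literal(s)
Clause 2: 2 literal(s)
Clause 3: 2 literal(s)
Clause 4: 1 literal(s)
Total = 8

8


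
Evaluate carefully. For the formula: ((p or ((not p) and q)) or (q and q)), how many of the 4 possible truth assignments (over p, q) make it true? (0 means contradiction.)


Check all 4 assignments:
p=0, q=0: 0
p=0, q=1: 1
p=1, q=0: 1
p=1, q=1: 1
Count of True = 3

3


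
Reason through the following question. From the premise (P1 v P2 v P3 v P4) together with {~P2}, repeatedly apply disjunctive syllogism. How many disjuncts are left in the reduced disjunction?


Original disjuncts (4): P1, P2, P3, P4
Negated (eliminate): ~P2
Remaining disjuncts: P1, P3, P4
Count = 4 - 1 = 3

3


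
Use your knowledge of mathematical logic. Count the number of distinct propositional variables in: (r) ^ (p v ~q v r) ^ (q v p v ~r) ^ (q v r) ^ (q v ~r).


Identify each variable that appears in the formula.
Variables found: p, q, r
Count = 3

3


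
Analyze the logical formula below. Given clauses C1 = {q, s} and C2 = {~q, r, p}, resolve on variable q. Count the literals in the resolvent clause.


Remove q from C1 and ~q from C2.
C1 remainder: {s}
C2 remainder: {r, p}
Union (resolvent): {p, r, s}
Resolvent has 3 literal(s).

3


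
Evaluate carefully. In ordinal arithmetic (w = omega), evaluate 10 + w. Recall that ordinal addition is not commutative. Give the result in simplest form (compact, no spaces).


Compute 10 + w.
Ordinal + is associative but NOT commutative; for finite n>0, n + w = w but w + n stays w+n.
Any finite left addend is absorbed by w on the right: 10 + w = w.
Result = w

w


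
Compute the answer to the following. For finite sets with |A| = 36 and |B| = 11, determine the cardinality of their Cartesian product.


The Cartesian product A x B contains all ordered pairs (a, b).
|A x B| = |A| * |B| = 36 * 11 = 396

396


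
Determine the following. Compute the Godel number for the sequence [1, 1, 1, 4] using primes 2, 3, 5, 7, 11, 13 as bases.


Encode each element as an exponent of the corresponding prime:
  2^1 = 2
  3^1 = 3
  5^1 = 5
  7^4 = 2401
Product = 2 * 3 * 5 * 2401 = 72030

72030


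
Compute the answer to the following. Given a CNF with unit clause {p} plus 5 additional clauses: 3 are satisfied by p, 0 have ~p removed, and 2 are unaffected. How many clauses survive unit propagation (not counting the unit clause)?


Satisfied (removed): 3
Shortened (remain): 0
Unchanged (remain): 2
Remaining = 0 + 2 = 2

2


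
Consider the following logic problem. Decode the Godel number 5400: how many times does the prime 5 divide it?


Factorize 5400 by dividing by 5 repeatedly.
Division steps: 5 divides 5400 exactly 2 time(s).
Exponent of 5 = 2

2


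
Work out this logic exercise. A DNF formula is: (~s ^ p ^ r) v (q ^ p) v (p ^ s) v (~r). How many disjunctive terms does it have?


A DNF formula is a disjunction of terms (conjunctions).
Terms are separated by v.
Counting the disjuncts: 4 terms.

4


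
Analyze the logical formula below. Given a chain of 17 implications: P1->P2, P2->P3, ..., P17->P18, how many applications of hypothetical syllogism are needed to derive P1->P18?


With 17 implications in a chain connecting 18 propositions:
P1->P2, P2->P3, ..., P17->P18
Steps needed = (number of implications) - 1 = 17 - 1 = 16

16


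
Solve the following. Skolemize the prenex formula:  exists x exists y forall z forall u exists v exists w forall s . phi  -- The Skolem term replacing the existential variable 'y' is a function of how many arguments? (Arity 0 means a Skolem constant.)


Quantifier prefix: exists x exists y forall z forall u exists v exists w forall s
'y' is existentially quantified at position 2.
No universal quantifiers precede it.
Skolem function arity = 0 (a Skolem constant)

0


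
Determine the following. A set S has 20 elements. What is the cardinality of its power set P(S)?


The power set of a set with n elements has 2^n elements.
|P(S)| = 2^20 = 1048576

1048576


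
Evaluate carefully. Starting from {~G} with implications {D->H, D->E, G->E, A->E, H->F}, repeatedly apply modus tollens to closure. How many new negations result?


Initial negated facts: {~G}
Apply modus tollens to closure:
  (no implication fires)
Final negated: {~G}
New negations: {(none)}
Count = 0

0


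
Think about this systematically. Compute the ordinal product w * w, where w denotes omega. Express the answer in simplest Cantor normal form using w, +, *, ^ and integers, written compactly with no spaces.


Compute w * w.
Ordinal * is associative and left-distributive over +, but NOT commutative; for finite n>1, n*w = w but w*n stays w*n.
w * w = w^2 by definition.
Result = w^2

w^2


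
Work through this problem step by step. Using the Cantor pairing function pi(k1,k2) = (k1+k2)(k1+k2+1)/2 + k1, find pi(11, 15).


k1 + k2 = 26
(k1+k2)(k1+k2+1)/2 = 26 * 27 / 2 = 351
pi = 351 + 11 = 362

362


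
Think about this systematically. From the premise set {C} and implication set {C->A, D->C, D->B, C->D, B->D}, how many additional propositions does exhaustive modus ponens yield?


Initial facts: {C}
Apply modus ponens to closure:
  C and C->A  =>  A
  C and C->D  =>  D
  D and D->B  =>  B
Final known: {A, B, C, D}
New propositions: {A, B, D}
Count = 3

3


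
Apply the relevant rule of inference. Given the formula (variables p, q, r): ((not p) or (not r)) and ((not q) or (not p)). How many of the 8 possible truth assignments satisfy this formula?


Evaluate all 8 assignments for p, q, r:
p=0, q=0, r=0: 1
p=0, q=0, r=1: 1
p=0, q=1, r=0: 1
p=0, q=1, r=1: 1
p=1, q=0, r=0: 1
p=1, q=0, r=1: 0
p=1, q=1, r=0: 0
p=1, q=1, r=1: 0
Satisfying count = 5

5


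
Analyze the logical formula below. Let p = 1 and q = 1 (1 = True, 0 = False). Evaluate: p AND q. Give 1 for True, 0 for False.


p = 1, q = 1
Operation: p AND q
Evaluate: 1 AND 1 = 1

1


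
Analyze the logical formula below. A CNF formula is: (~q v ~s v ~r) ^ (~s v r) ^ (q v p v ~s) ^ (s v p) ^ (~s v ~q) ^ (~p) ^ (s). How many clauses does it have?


A CNF formula is a conjunction of clauses.
Clauses are separated by ^.
Counting the conjuncts: 7 clauses.

7


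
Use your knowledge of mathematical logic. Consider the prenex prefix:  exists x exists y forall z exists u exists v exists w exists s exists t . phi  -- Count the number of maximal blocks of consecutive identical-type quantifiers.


Quantifier-type sequence: E E A E E E E E  (A=forall, E=exists)
Group into maximal same-type runs:
  Ex2 | Ax1 | Ex5
Number of blocks = 3

3


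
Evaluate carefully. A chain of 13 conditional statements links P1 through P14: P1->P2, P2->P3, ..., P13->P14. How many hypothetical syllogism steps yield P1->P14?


With 13 implications in a chain connecting 14 propositions:
P1->P2, P2->P3, ..., P13->P14
Steps needed = (number of implications) - 1 = 13 - 1 = 12

12


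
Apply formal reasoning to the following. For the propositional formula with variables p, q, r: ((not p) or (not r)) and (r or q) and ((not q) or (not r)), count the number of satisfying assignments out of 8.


Evaluate all 8 assignments for p, q, r:
p=0, q=0, r=0: 0
p=0, q=0, r=1: 1
p=0, q=1, r=0: 1
p=0, q=1, r=1: 0
p=1, q=0, r=0: 0
p=1, q=0, r=1: 0
p=1, q=1, r=0: 1
p=1, q=1, r=1: 0
Satisfying count = 3

3


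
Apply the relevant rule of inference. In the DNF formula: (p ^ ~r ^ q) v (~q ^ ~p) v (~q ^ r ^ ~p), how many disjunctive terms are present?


A DNF formula is a disjunction of terms (conjunctions).
Terms are separated by v.
Counting the disjuncts: 3 terms.

3


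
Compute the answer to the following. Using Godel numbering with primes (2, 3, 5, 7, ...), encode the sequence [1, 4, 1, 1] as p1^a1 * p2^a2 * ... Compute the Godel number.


Encode each element as an exponent of the corresponding prime:
  2^1 = 2
  3^4 = 81
  5^1 = 5
  7^1 = 7
Product = 2 * 81 * 5 * 7 = 5670

5670


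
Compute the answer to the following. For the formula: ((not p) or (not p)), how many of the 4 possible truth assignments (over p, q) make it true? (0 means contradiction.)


Check all 4 assignments:
p=0, q=0: 1
p=0, q=1: 1
p=1, q=0: 0
p=1, q=1: 0
Count of True = 2

2


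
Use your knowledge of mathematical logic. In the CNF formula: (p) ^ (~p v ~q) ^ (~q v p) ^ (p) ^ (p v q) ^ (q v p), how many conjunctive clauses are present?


A CNF formula is a conjunction of clauses.
Clauses are separated by ^.
Counting the conjuncts: 6 clauses.

6


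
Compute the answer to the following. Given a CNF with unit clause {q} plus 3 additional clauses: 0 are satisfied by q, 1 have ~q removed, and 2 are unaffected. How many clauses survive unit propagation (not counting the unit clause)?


Satisfied (removed): 0
Shortened (remain): 1
Unchanged (remain): 2
Remaining = 1 + 2 = 3

3


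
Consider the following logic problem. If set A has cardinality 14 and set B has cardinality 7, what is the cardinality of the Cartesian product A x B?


The Cartesian product A x B contains all ordered pairs (a, b).
|A x B| = |A| * |B| = 14 * 7 = 98

98


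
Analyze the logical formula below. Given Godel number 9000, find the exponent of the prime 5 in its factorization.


Factorize 9000 by dividing by 5 repeatedly.
Division steps: 5 divides 9000 exactly 3 time(s).
Exponent of 5 = 3

3


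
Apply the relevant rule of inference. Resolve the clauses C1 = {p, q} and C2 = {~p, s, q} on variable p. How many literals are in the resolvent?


Remove p from C1 and ~p from C2.
C1 remainder: {q}
C2 remainder: {s, q}
Union (resolvent): {q, s}
Resolvent has 2 literal(s).

2


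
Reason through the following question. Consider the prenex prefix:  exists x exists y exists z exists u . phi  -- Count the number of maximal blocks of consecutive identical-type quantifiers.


Quantifier-type sequence: E E E E  (A=forall, E=exists)
Group into maximal same-type runs:
  Ex4
Number of blocks = 1

1


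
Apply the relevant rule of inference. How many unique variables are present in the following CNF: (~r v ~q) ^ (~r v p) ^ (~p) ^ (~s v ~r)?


Identify each variable that appears in the formula.
Variables found: p, q, r, s
Count = 4

4


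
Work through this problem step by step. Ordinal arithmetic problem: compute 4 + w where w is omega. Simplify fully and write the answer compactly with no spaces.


Compute 4 + w.
Ordinal + is associative but NOT commutative; for finite n>0, n + w = w but w + n stays w+n.
Any finite left addend is absorbed by w on the right: 4 + w = w.
Result = w

w


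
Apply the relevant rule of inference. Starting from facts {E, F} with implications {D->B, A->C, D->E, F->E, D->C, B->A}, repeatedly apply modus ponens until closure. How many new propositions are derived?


Initial facts: {E, F}
Apply modus ponens to closure:
  (no implication fires)
Final known: {E, F}
New propositions: {(none)}
Count = 0

0


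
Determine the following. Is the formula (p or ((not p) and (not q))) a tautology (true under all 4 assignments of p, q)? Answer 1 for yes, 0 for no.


Check all 4 assignments:
p=0, q=0: 1
p=0, q=1: 0
p=1, q=0: 1
p=1, q=1: 1
Satisfying count = 3/4.
Tautology iff count = 4: no.

0


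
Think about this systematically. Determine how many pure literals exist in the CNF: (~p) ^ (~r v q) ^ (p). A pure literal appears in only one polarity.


Check each variable for pure literal status:
p: mixed (not pure)
q: pure positive
r: pure negative
Pure literal count = 2

2


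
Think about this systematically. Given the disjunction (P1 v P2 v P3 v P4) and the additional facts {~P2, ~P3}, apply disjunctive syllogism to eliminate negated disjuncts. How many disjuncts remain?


Original disjuncts (4): P1, P2, P3, P4
Negated (eliminate): ~P2, ~P3
Remaining disjuncts: P1, P4
Count = 4 - 2 = 2

2


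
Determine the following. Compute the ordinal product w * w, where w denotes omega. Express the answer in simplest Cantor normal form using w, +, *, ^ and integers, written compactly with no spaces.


Compute w * w.
Ordinal * is associative and left-distributive over +, but NOT commutative; for finite n>1, n*w = w but w*n stays w*n.
w * w = w^2 by definition.
Result = w^2

w^2


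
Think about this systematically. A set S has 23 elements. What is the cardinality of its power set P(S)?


The power set of a set with n elements has 2^n elements.
|P(S)| = 2^23 = 8388608

8388608


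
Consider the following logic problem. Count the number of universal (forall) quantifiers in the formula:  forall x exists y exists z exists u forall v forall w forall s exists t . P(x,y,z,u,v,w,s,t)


Quantifier prefix: forall x exists y exists z exists u forall v forall w forall s exists t
Mark each quantifier type:
  U E E E U U U E
Universal count = 4, Existential count = 4
Asked for universal (forall) quantifiers: 4

4


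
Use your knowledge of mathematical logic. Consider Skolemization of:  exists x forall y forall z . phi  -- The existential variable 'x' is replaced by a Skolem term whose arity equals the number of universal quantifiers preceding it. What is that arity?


Quantifier prefix: exists x forall y forall z
'x' is existentially quantified at position 1.
No universal quantifiers precede it.
Skolem function arity = 0 (a Skolem constant)

0


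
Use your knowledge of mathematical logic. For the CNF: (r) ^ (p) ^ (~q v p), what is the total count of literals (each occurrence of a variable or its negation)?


Counting literals in each clause:
Clause 1: 1 literal(s)
Clause 2: 1 literal(s)
Clause 3: 2 literal(s)
Total = 4

4


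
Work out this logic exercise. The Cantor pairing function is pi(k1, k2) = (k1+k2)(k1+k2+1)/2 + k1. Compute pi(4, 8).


k1 + k2 = 12
(k1+k2)(k1+k2+1)/2 = 12 * 13 / 2 = 78
pi = 78 + 4 = 82

82


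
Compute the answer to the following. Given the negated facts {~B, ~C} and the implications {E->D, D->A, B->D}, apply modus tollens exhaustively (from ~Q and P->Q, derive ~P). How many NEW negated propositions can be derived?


Initial negated facts: {~B, ~C}
Apply modus tollens to closure:
  (no implication fires)
Final negated: {~B, ~C}
New negations: {(none)}
Count = 0

0


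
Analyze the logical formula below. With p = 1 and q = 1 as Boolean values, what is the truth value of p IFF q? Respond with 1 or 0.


p = 1, q = 1
Operation: p IFF q
Evaluate: 1 IFF 1 = 1

1


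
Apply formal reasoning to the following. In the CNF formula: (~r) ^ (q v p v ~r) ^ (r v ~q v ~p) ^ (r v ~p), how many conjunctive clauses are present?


A CNF formula is a conjunction of clauses.
Clauses are separated by ^.
Counting the conjuncts: 4 clauses.

4


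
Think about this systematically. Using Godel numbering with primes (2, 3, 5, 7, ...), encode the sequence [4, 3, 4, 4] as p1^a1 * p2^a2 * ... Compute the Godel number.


Encode each element as an exponent of the corresponding prime:
  2^4 = 16
  3^3 = 27
  5^4 = 625
  7^4 = 2401
Product = 16 * 27 * 625 * 2401 = 648270000

648270000


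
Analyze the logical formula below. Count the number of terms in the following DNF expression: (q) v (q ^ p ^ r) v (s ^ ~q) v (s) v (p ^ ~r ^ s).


A DNF formula is a disjunction of terms (conjunctions).
Terms are separated by v.
Counting the disjuncts: 5 terms.

5


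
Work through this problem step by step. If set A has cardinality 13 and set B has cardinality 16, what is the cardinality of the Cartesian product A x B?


The Cartesian product A x B contains all ordered pairs (a, b).
|A x B| = |A| * |B| = 13 * 16 = 208

208


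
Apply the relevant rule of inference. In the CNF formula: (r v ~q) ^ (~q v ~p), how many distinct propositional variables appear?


Identify each variable that appears in the formula.
Variables found: p, q, r
Count = 3

3


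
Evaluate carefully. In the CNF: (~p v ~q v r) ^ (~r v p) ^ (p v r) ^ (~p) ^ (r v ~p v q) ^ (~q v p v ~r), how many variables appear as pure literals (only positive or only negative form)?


Check each variable for pure literal status:
p: mixed (not pure)
q: mixed (not pure)
r: mixed (not pure)
Pure literal count = 0

0


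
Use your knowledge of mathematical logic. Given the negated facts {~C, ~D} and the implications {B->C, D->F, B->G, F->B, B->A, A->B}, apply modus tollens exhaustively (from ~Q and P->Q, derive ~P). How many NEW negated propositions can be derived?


Initial negated facts: {~C, ~D}
Apply modus tollens to closure:
  ~C and B->C  =>  ~B
  ~B and F->B  =>  ~F
  ~B and A->B  =>  ~A
Final negated: {~A, ~B, ~C, ~D, ~F}
New negations: {~A, ~B, ~F}
Count = 3

3


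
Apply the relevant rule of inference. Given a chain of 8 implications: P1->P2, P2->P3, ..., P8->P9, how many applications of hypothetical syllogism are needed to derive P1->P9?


With 8 implications in a chain connecting 9 propositions:
P1->P2, P2->P3, ..., P8->P9
Steps needed = (number of implications) - 1 = 8 - 1 = 7

7


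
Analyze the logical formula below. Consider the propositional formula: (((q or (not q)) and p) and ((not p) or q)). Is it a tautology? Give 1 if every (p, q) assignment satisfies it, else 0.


Check all 4 assignments:
p=0, q=0: 0
p=0, q=1: 0
p=1, q=0: 0
p=1, q=1: 1
Satisfying count = 1/4.
Tautology iff count = 4: no.

0


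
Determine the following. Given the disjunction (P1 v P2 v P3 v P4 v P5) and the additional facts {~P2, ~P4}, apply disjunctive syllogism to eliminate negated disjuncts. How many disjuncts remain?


Original disjuncts (5): P1, P2, P3, P4, P5
Negated (eliminate): ~P2, ~P4
Remaining disjuncts: P1, P3, P5
Count = 5 - 2 = 3

3


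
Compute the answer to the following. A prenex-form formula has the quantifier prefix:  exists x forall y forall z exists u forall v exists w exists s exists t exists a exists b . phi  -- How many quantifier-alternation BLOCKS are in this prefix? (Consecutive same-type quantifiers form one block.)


Quantifier-type sequence: E A A E A E E E E E  (A=forall, E=exists)
Group into maximal same-type runs:
  Ex1 | Ax2 | Ex1 | Ax1 | Ex5
Number of blocks = 5

5


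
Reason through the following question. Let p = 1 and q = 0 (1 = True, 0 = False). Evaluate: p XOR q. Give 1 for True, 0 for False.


p = 1, q = 0
Operation: p XOR q
Evaluate: 1 XOR 0 = 1

1


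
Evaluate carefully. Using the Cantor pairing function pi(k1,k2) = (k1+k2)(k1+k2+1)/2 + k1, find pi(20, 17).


k1 + k2 = 37
(k1+k2)(k1+k2+1)/2 = 37 * 38 / 2 = 703
pi = 703 + 20 = 723

723


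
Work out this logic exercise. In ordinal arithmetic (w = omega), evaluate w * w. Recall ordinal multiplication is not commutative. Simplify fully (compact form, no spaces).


Compute w * w.
Ordinal * is associative and left-distributive over +, but NOT commutative; for finite n>1, n*w = w but w*n stays w*n.
w * w = w^2 by definition.
Result = w^2

w^2


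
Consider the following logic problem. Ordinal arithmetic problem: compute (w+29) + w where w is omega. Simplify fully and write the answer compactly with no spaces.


Compute (w+29) + w.
Ordinal + is associative but NOT commutative; for finite n>0, n + w = w but w + n stays w+n.
(w+29) + w = w + (29+w) = w + w = w*2 (the finite tail 29 is absorbed by the right w).
Result = w*2

w*2


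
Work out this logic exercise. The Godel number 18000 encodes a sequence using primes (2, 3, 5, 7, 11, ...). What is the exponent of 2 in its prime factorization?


Factorize 18000 by dividing by 2 repeatedly.
Division steps: 2 divides 18000 exactly 4 time(s).
Exponent of 2 = 4

4


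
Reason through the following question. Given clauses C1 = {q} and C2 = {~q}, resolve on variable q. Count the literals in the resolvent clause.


Remove q from C1 and ~q from C2.
C1 remainder: {}
C2 remainder: {}
Union (resolvent): {} (empty clause)
Resolvent has 0 literal(s).

0


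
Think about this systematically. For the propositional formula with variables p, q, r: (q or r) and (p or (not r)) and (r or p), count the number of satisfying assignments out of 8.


Evaluate all 8 assignments for p, q, r:
p=0, q=0, r=0: 0
p=0, q=0, r=1: 0
p=0, q=1, r=0: 0
p=0, q=1, r=1: 0
p=1, q=0, r=0: 0
p=1, q=0, r=1: 1
p=1, q=1, r=0: 1
p=1, q=1, r=1: 1
Satisfying count = 3

3


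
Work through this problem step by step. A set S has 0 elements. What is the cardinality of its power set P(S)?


The power set of a set with n elements has 2^n elements.
|P(S)| = 2^0 = 1

1


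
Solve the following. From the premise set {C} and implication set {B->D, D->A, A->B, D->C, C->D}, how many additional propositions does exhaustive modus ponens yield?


Initial facts: {C}
Apply modus ponens to closure:
  C and C->D  =>  D
  D and D->A  =>  A
  A and A->B  =>  B
Final known: {A, B, C, D}
New propositions: {A, B, D}
Count = 3

3


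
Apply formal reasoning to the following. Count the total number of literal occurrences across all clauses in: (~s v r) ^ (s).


Counting literals in each clause:
Clause 1: 2 literal(s)
Clause 2: 1 literal(s)
Total = 3

3


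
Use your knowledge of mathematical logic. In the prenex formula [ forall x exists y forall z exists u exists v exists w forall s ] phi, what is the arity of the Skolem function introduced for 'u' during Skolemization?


Quantifier prefix: forall x exists y forall z exists u exists v exists w forall s
'u' is existentially quantified at position 4.
Universal variables preceding it: x, z
Skolem function arity = 2

2


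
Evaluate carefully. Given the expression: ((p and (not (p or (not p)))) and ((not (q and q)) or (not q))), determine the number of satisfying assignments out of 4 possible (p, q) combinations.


Check all 4 assignments:
p=0, q=0: 0
p=0, q=1: 0
p=1, q=0: 0
p=1, q=1: 0
Count of True = 0

0


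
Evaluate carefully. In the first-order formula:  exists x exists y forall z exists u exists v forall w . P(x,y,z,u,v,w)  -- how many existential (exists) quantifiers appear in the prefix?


Quantifier prefix: exists x exists y forall z exists u exists v forall w
Mark each quantifier type:
  E E U E E U
Universal count = 2, Existential count = 4
Asked for existential (exists) quantifiers: 4

4


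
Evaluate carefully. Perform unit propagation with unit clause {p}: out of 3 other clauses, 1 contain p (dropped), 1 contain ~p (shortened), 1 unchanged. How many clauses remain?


Satisfied (removed): 1
Shortened (remain): 1
Unchanged (remain): 1
Remaining = 1 + 1 = 2

2


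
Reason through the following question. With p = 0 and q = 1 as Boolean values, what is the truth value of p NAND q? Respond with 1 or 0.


p = 0, q = 1
Operation: p NAND q
Evaluate: 0 NAND 1 = 1

1


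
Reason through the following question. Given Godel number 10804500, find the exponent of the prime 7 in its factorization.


Factorize 10804500 by dividing by 7 repeatedly.
Division steps: 7 divides 10804500 exactly 4 time(s).
Exponent of 7 = 4

4


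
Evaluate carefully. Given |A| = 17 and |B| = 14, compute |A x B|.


The Cartesian product A x B contains all ordered pairs (a, b).
|A x B| = |A| * |B| = 17 * 14 = 238

238


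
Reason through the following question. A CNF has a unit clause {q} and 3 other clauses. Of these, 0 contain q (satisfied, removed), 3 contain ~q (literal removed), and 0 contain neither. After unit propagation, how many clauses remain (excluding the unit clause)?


Satisfied (removed): 0
Shortened (remain): 3
Unchanged (remain): 0
Remaining = 3 + 0 = 3

3


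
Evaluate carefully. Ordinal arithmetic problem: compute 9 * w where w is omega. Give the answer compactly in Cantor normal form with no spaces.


Compute 9 * w.
Ordinal * is associative and left-distributive over +, but NOT commutative; for finite n>1, n*w = w but w*n stays w*n.
For finite n>0, n * w = sup{n*k : k<w} = w. So 9 * w = w.
Result = w

w


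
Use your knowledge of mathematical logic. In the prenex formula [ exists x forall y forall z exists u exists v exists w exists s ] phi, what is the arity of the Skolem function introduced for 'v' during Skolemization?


Quantifier prefix: exists x forall y forall z exists u exists v exists w exists s
'v' is existentially quantified at position 5.
Universal variables preceding it: y, z
Skolem function arity = 2

2


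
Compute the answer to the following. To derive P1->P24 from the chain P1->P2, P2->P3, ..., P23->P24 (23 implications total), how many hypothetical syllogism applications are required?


With 23 implications in a chain connecting 24 propositions:
P1->P2, P2->P3, ..., P23->P24
Steps needed = (number of implications) - 1 = 23 - 1 = 22

22


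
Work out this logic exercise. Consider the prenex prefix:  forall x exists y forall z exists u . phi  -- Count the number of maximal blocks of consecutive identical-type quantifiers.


Quantifier-type sequence: A E A E  (A=forall, E=exists)
Group into maximal same-type runs:
  Ax1 | Ex1 | Ax1 | Ex1
Number of blocks = 4

4


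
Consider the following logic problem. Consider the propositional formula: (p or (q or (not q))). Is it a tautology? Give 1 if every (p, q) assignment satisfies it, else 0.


Check all 4 assignments:
p=0, q=0: 1
p=0, q=1: 1
p=1, q=0: 1
p=1, q=1: 1
Satisfying count = 4/4.
Tautology iff count = 4: yes.

1


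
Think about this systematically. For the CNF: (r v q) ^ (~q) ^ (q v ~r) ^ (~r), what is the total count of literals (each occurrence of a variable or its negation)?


Counting literals in each clause:
Clause 1: 2 literal(s)
Clause 2: 1 literal(s)
Clause 3: 2 literal(s)
Clause 4: 1 literal(s)
Total = 6

6


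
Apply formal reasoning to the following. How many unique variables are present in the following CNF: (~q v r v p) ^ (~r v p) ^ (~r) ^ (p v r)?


Identify each variable that appears in the formula.
Variables found: p, q, r
Count = 3

3


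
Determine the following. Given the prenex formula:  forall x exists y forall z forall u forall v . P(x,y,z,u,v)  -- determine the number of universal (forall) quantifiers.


Quantifier prefix: forall x exists y forall z forall u forall v
Mark each quantifier type:
  U E U U U
Universal count = 4, Existential count = 1
Asked for universal (forall) quantifiers: 4

4


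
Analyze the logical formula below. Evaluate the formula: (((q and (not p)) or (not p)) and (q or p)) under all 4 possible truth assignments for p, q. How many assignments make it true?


Check all 4 assignments:
p=0, q=0: 0
p=0, q=1: 1
p=1, q=0: 0
p=1, q=1: 0
Count of True = 1

1


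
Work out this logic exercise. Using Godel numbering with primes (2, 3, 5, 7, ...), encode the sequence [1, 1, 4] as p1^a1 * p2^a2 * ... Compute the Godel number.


Encode each element as an exponent of the corresponding prime:
  2^1 = 2
  3^1 = 3
  5^4 = 625
Product = 2 * 3 * 625 = 3750

3750


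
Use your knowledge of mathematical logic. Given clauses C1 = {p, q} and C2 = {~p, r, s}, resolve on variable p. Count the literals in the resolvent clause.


Remove p from C1 and ~p from C2.
C1 remainder: {q}
C2 remainder: {r, s}
Union (resolvent): {q, r, s}
Resolvent has 3 literal(s).

3


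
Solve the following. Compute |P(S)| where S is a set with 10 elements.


The power set of a set with n elements has 2^n elements.
|P(S)| = 2^10 = 1024

1024


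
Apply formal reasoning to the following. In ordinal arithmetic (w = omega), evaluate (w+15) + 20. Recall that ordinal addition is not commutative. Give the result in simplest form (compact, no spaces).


Compute (w+15) + 20.
Ordinal + is associative but NOT commutative; for finite n>0, n + w = w but w + n stays w+n.
By associativity: (w+15) + 20 = w + (15+20) = w+35.
Result = w+35

w+35


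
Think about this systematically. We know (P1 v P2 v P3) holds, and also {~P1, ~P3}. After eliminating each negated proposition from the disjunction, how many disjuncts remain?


Original disjuncts (3): P1, P2, P3
Negated (eliminate): ~P1, ~P3
Remaining disjuncts: P2
Count = 3 - 2 = 1

1


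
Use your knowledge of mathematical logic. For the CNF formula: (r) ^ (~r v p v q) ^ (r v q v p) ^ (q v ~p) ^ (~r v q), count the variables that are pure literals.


Check each variable for pure literal status:
p: mixed (not pure)
q: pure positive
r: mixed (not pure)
Pure literal count = 1

1


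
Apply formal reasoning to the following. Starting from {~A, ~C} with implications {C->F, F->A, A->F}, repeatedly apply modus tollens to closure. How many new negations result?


Initial negated facts: {~A, ~C}
Apply modus tollens to closure:
  ~A and F->A  =>  ~F
Final negated: {~A, ~C, ~F}
New negations: {~F}
Count = 1

1


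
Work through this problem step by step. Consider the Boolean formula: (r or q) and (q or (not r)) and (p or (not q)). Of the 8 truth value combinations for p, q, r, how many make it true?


Evaluate all 8 assignments for p, q, r:
p=0, q=0, r=0: 0
p=0, q=0, r=1: 0
p=0, q=1, r=0: 0
p=0, q=1, r=1: 0
p=1, q=0, r=0: 0
p=1, q=0, r=1: 0
p=1, q=1, r=0: 1
p=1, q=1, r=1: 1
Satisfying count = 2

2


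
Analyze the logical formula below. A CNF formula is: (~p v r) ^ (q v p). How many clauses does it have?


A CNF formula is a conjunction of clauses.
Clauses are separated by ^.
Counting the conjuncts: 2 clauses.

2


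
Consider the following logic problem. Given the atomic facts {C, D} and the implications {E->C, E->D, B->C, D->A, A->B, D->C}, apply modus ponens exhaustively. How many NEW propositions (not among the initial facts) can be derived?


Initial facts: {C, D}
Apply modus ponens to closure:
  D and D->A  =>  A
  A and A->B  =>  B
Final known: {A, B, C, D}
New propositions: {A, B}
Count = 2

2


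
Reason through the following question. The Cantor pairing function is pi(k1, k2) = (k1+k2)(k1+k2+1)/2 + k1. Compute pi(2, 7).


k1 + k2 = 9
(k1+k2)(k1+k2+1)/2 = 9 * 10 / 2 = 45
pi = 45 + 2 = 47

47


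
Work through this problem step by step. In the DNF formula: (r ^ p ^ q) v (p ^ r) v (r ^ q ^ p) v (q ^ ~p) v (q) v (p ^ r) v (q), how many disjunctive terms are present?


A DNF formula is a disjunction of terms (conjunctions).
Terms are separated by v.
Counting the disjuncts: 7 terms.

7


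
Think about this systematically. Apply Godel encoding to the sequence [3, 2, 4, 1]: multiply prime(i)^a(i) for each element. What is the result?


Encode each element as an exponent of the corresponding prime:
  2^3 = 8
  3^2 = 9
  5^4 = 625
  7^1 = 7
Product = 8 * 9 * 625 * 7 = 315000

315000


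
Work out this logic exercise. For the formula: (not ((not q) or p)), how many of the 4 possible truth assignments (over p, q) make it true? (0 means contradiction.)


Check all 4 assignments:
p=0, q=0: 0
p=0, q=1: 1
p=1, q=0: 0
p=1, q=1: 0
Count of True = 1

1


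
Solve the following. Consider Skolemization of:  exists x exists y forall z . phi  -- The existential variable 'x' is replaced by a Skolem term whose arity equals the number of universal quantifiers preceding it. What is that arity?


Quantifier prefix: exists x exists y forall z
'x' is existentially quantified at position 1.
No universal quantifiers precede it.
Skolem function arity = 0 (a Skolem constant)

0
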